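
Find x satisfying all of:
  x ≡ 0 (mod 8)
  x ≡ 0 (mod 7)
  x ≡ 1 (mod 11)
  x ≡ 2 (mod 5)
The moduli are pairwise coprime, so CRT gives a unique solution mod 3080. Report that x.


Product of moduli M = 8 · 7 · 11 · 5 = 3080.
Merge one congruence at a time:
  Start: x ≡ 0 (mod 8).
  Combine with x ≡ 0 (mod 7); new modulus lcm = 56.
    Write x = 0 + 8·t and substitute into x ≡ 0 (mod 7): 8·t ≡ 0 − 0 = 0 (mod 7).
    Reduce coefficients mod 7: 1·t ≡ 0 (mod 7).
    So t ≡ 0 (mod 7).
    Then x = 0 + 8·0 = 0, valid modulo lcm(8, 7) = 56: x ≡ 0 (mod 56).
  Combine with x ≡ 1 (mod 11); new modulus lcm = 616.
    Write x = 0 + 56·t and substitute into x ≡ 1 (mod 11): 56·t ≡ 1 − 0 = 1 (mod 11).
    Reduce coefficients mod 11: 1·t ≡ 1 (mod 11).
    So t ≡ 1 (mod 11).
    Then x = 0 + 56·1 = 56, valid modulo lcm(56, 11) = 616: x ≡ 56 (mod 616).
  Combine with x ≡ 2 (mod 5); new modulus lcm = 3080.
    Write x = 56 + 616·t and substitute into x ≡ 2 (mod 5): 616·t ≡ 2 − 56 = -54 (mod 5).
    Reduce coefficients mod 5: 1·t ≡ 1 (mod 5).
    So t ≡ 1 (mod 5).
    Then x = 56 + 616·1 = 672, valid modulo lcm(616, 5) = 3080: x ≡ 672 (mod 3080).
Verify against each original: 672 mod 8 = 0, 672 mod 7 = 0, 672 mod 11 = 1, 672 mod 5 = 2.

x ≡ 672 (mod 3080).


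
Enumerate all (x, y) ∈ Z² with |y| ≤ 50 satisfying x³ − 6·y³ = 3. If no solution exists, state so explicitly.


The equation is x³ - 6y³ = 3. For fixed y, x³ = 6·y³ + 3, so a solution requires the RHS to be a perfect cube.
Strategy: iterate y from -50 to 50, compute RHS = 6·y³ + 3, and check whether it is a (positive or negative) perfect cube.
Check small values of y:
  y = 0: RHS = 3 is not a perfect cube.
  y = 1: RHS = 9 is not a perfect cube.
  y = -1: RHS = -3 is not a perfect cube.
  y = 2: RHS = 51 is not a perfect cube.
  y = -2: RHS = -45 is not a perfect cube.
  y = 3: RHS = 165 is not a perfect cube.
  y = -3: RHS = -159 is not a perfect cube.
Continuing the search up to |y| = 50 finds no solutions either.
No (x, y) in the scanned range satisfies the equation.

No integer solutions with |y| ≤ 50.


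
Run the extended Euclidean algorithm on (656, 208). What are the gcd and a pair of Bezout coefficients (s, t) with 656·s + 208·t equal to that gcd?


Euclidean algorithm on (656, 208) — divide until remainder is 0:
  656 = 3 · 208 + 32
  208 = 6 · 32 + 16
  32 = 2 · 16 + 0
gcd(656, 208) = 16.
Track Bezout coefficients alongside the remainders: start with r₀ = 656 = a·1 + b·0 (s = 1, t = 0) and r₁ = 208 = a·0 + b·1 (s = 0, t = 1); each new remainder r_{k+1} = r_{k-1} − q_k·r_k inherits s_{k+1} = s_{k-1} − q_k·s_k, t_{k+1} = t_{k-1} − q_k·t_k, so r_k = a·s_k + b·t_k at every step:
  q = 3: r = 32, s = 1 − 3·0 = 1, t = 0 − 3·1 = -3  (check: 656·1 + 208·(-3) = 32)
  q = 6: r = 16, s = 0 − 6·1 = -6, t = 1 − 6·(-3) = 19  (check: 656·(-6) + 208·19 = 16)
The row with r = 16 (the gcd) gives the Bezout coefficients s = -6, t = 19.
Result: 656 · (-6) + 208 · (19) = 16.

gcd(656, 208) = 16; s = -6, t = 19 (check: 656·(-6) + 208·19 = 16).


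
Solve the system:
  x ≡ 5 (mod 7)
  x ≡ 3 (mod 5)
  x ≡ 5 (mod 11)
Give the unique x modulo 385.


Moduli 7, 5, 11 are pairwise coprime; by CRT there is a unique solution modulo M = 7 · 5 · 11 = 385.
Solve pairwise, accumulating the modulus:
  Start with x ≡ 5 (mod 7).
  Combine with x ≡ 3 (mod 5): since gcd(7, 5) = 1, we get a unique residue mod 35.
    Write x = 5 + 7·t and substitute into x ≡ 3 (mod 5): 7·t ≡ 3 − 5 = -2 (mod 5).
    Reduce coefficients mod 5: 2·t ≡ 3 (mod 5).
    The inverse of 2 mod 5 is 3 (since 2·3 = 6 = 1·5 + 1), so t ≡ 3·3 = 9 ≡ 4 (mod 5).
    Then x = 5 + 7·4 = 33, valid modulo lcm(7, 5) = 35: x ≡ 33 (mod 35).
  Combine with x ≡ 5 (mod 11): since gcd(35, 11) = 1, we get a unique residue mod 385.
    Write x = 33 + 35·t and substitute into x ≡ 5 (mod 11): 35·t ≡ 5 − 33 = -28 (mod 11).
    Reduce coefficients mod 11: 2·t ≡ 5 (mod 11).
    The inverse of 2 mod 11 is 6 (since 2·6 = 12 = 1·11 + 1), so t ≡ 6·5 = 30 ≡ 8 (mod 11).
    Then x = 33 + 35·8 = 313, valid modulo lcm(35, 11) = 385: x ≡ 313 (mod 385).
Verify: 313 mod 7 = 5 ✓, 313 mod 5 = 3 ✓, 313 mod 11 = 5 ✓.

x ≡ 313 (mod 385).


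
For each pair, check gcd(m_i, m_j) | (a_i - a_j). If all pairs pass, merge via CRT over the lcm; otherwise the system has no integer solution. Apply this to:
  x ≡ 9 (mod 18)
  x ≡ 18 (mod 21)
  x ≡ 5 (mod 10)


Moduli 18, 21, 10 are not pairwise coprime, so CRT works modulo lcm(m_i) when all pairwise compatibility conditions hold.
Pairwise compatibility: gcd(m_i, m_j) must divide a_i - a_j for every pair.
Merge one congruence at a time:
  Start: x ≡ 9 (mod 18).
  Combine with x ≡ 18 (mod 21): gcd(18, 21) = 3; 18 - 9 = 9, which IS divisible by 3, so compatible.
    Write x = 9 + 18·t and substitute into x ≡ 18 (mod 21): 18·t ≡ 18 − 9 = 9 (mod 21).
    Divide the congruence (and modulus) by g = 3: 6·t ≡ 3 (mod 7).
    The inverse of 6 mod 7 is 6 (since 6·6 = 36 = 5·7 + 1), so t ≡ 6·3 = 18 ≡ 4 (mod 7).
    Then x = 9 + 18·4 = 81, valid modulo lcm(18, 21) = 126: x ≡ 81 (mod 126).
  Combine with x ≡ 5 (mod 10): gcd(126, 10) = 2; 5 - 81 = -76, which IS divisible by 2, so compatible.
    Write x = 81 + 126·t and substitute into x ≡ 5 (mod 10): 126·t ≡ 5 − 81 = -76 (mod 10).
    Divide the congruence (and modulus) by g = 2: 63·t ≡ -38 (mod 5).
    Reduce coefficients mod 5: 3·t ≡ 2 (mod 5).
    The inverse of 3 mod 5 is 2 (since 3·2 = 6 = 1·5 + 1), so t ≡ 2·2 = 4 ≡ 4 (mod 5).
    Then x = 81 + 126·4 = 585, valid modulo lcm(126, 10) = 630: x ≡ 585 (mod 630).
Verify: 585 mod 18 = 9, 585 mod 21 = 18, 585 mod 10 = 5.

x ≡ 585 (mod 630).


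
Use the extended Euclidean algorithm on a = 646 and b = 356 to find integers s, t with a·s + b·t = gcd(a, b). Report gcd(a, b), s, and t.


Euclidean algorithm on (646, 356) — divide until remainder is 0:
  646 = 1 · 356 + 290
  356 = 1 · 290 + 66
  290 = 4 · 66 + 26
  66 = 2 · 26 + 14
  26 = 1 · 14 + 12
  14 = 1 · 12 + 2
  12 = 6 · 2 + 0
gcd(646, 356) = 2.
Track Bezout coefficients alongside the remainders: start with r₀ = 646 = a·1 + b·0 (s = 1, t = 0) and r₁ = 356 = a·0 + b·1 (s = 0, t = 1); each new remainder r_{k+1} = r_{k-1} − q_k·r_k inherits s_{k+1} = s_{k-1} − q_k·s_k, t_{k+1} = t_{k-1} − q_k·t_k, so r_k = a·s_k + b·t_k at every step:
  q = 1: r = 290, s = 1 − 1·0 = 1, t = 0 − 1·1 = -1  (check: 646·1 + 356·(-1) = 290)
  q = 1: r = 66, s = 0 − 1·1 = -1, t = 1 − 1·(-1) = 2  (check: 646·(-1) + 356·2 = 66)
  q = 4: r = 26, s = 1 − 4·(-1) = 5, t = -1 − 4·2 = -9  (check: 646·5 + 356·(-9) = 26)
  q = 2: r = 14, s = -1 − 2·5 = -11, t = 2 − 2·(-9) = 20  (check: 646·(-11) + 356·20 = 14)
  q = 1: r = 12, s = 5 − 1·(-11) = 16, t = -9 − 1·20 = -29  (check: 646·16 + 356·(-29) = 12)
  q = 1: r = 2, s = -11 − 1·16 = -27, t = 20 − 1·(-29) = 49  (check: 646·(-27) + 356·49 = 2)
The row with r = 2 (the gcd) gives the Bezout coefficients s = -27, t = 49.
Result: 646 · (-27) + 356 · (49) = 2.

gcd(646, 356) = 2; s = -27, t = 49 (check: 646·(-27) + 356·49 = 2).


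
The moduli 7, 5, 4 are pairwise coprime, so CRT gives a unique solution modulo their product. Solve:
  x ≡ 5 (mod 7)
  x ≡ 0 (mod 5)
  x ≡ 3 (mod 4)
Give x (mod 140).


Moduli 7, 5, 4 are pairwise coprime; by CRT there is a unique solution modulo M = 7 · 5 · 4 = 140.
Solve pairwise, accumulating the modulus:
  Start with x ≡ 5 (mod 7).
  Combine with x ≡ 0 (mod 5): since gcd(7, 5) = 1, we get a unique residue mod 35.
    Write x = 5 + 7·t and substitute into x ≡ 0 (mod 5): 7·t ≡ 0 − 5 = -5 (mod 5).
    Reduce coefficients mod 5: 2·t ≡ 0 (mod 5).
    The inverse of 2 mod 5 is 3 (since 2·3 = 6 = 1·5 + 1), so t ≡ 3·0 = 0 ≡ 0 (mod 5).
    Then x = 5 + 7·0 = 5, valid modulo lcm(7, 5) = 35: x ≡ 5 (mod 35).
  Combine with x ≡ 3 (mod 4): since gcd(35, 4) = 1, we get a unique residue mod 140.
    Write x = 5 + 35·t and substitute into x ≡ 3 (mod 4): 35·t ≡ 3 − 5 = -2 (mod 4).
    Reduce coefficients mod 4: 3·t ≡ 2 (mod 4).
    The inverse of 3 mod 4 is 3 (since 3·3 = 9 = 2·4 + 1), so t ≡ 3·2 = 6 ≡ 2 (mod 4).
    Then x = 5 + 35·2 = 75, valid modulo lcm(35, 4) = 140: x ≡ 75 (mod 140).
Verify: 75 mod 7 = 5 ✓, 75 mod 5 = 0 ✓, 75 mod 4 = 3 ✓.

x ≡ 75 (mod 140).


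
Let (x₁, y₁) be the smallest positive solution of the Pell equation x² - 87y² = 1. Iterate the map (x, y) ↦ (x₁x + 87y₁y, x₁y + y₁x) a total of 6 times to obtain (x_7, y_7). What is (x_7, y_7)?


Step 1: Find the fundamental solution (x₁, y₁) of x² - 87y² = 1.
  Expand √87 as a continued fraction. a₀ = ⌊√87⌋ = 9; iterate m_{k+1} = d_k·a_k − m_k, d_{k+1} = (87 − m_{k+1}²)/d_k, a_{k+1} = ⌊(a₀ + m_{k+1})/d_{k+1}⌋ (starting m₀ = 0, d₀ = 1), with convergents p_k = a_k·p_{k-1} + p_{k-2}, q_k = a_k·q_{k-1} + q_{k-2} (p₋₁ = 1, q₋₁ = 0):
  k = 0: a₀ = 9; p₀/q₀ = 9/1; p₀² − 87·q₀² = 81 − 87 = -6.
  k = 1: m = 9, d = 6, a = ⌊(9 + 9)/6⌋ = 3; p/q = (3·9 + 1)/(3·1 + 0) = 28/3; p² − 87·q² = 784 − 783 = 1.
  The first convergent with p² − 87·q² = 1 gives the fundamental solution (x₁, y₁) = (28, 3).
Step 2: Apply the recurrence (x_{n+1}, y_{n+1}) = (x₁x_n + 87y₁y_n, x₁y_n + y₁x_n) repeatedly.
  From (x_1, y_1) = (28, 3): x_2 = 28·28 + 87·3·3 = 1567; y_2 = 28·3 + 3·28 = 168.
  From (x_2, y_2) = (1567, 168): x_3 = 28·1567 + 87·3·168 = 87724; y_3 = 28·168 + 3·1567 = 9405.
  From (x_3, y_3) = (87724, 9405): x_4 = 28·87724 + 87·3·9405 = 4910977; y_4 = 28·9405 + 3·87724 = 526512.
  From (x_4, y_4) = (4910977, 526512): x_5 = 28·4910977 + 87·3·526512 = 274926988; y_5 = 28·526512 + 3·4910977 = 29475267.
  From (x_5, y_5) = (274926988, 29475267): x_6 = 28·274926988 + 87·3·29475267 = 15391000351; y_6 = 28·29475267 + 3·274926988 = 1650088440.
  From (x_6, y_6) = (15391000351, 1650088440): x_7 = 28·15391000351 + 87·3·1650088440 = 861621092668; y_7 = 28·1650088440 + 3·15391000351 = 92375477373.
Step 3: Verify x_7² - 87·y_7² = 742390907330398243358224 - 742390907330398243358223 = 1 (should be 1). ✓

(x_1, y_1) = (28, 3); (x_7, y_7) = (861621092668, 92375477373).


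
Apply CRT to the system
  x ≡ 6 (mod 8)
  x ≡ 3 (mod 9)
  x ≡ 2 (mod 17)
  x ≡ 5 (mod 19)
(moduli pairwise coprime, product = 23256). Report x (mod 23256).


Product of moduli M = 8 · 9 · 17 · 19 = 23256.
Merge one congruence at a time:
  Start: x ≡ 6 (mod 8).
  Combine with x ≡ 3 (mod 9); new modulus lcm = 72.
    Write x = 6 + 8·t and substitute into x ≡ 3 (mod 9): 8·t ≡ 3 − 6 = -3 (mod 9).
    Reduce coefficients mod 9: 8·t ≡ 6 (mod 9).
    The inverse of 8 mod 9 is 8 (since 8·8 = 64 = 7·9 + 1), so t ≡ 8·6 = 48 ≡ 3 (mod 9).
    Then x = 6 + 8·3 = 30, valid modulo lcm(8, 9) = 72: x ≡ 30 (mod 72).
  Combine with x ≡ 2 (mod 17); new modulus lcm = 1224.
    Write x = 30 + 72·t and substitute into x ≡ 2 (mod 17): 72·t ≡ 2 − 30 = -28 (mod 17).
    Reduce coefficients mod 17: 4·t ≡ 6 (mod 17).
    The inverse of 4 mod 17 is 13 (since 4·13 = 52 = 3·17 + 1), so t ≡ 13·6 = 78 ≡ 10 (mod 17).
    Then x = 30 + 72·10 = 750, valid modulo lcm(72, 17) = 1224: x ≡ 750 (mod 1224).
  Combine with x ≡ 5 (mod 19); new modulus lcm = 23256.
    Write x = 750 + 1224·t and substitute into x ≡ 5 (mod 19): 1224·t ≡ 5 − 750 = -745 (mod 19).
    Reduce coefficients mod 19: 8·t ≡ 15 (mod 19).
    The inverse of 8 mod 19 is 12 (since 8·12 = 96 = 5·19 + 1), so t ≡ 12·15 = 180 ≡ 9 (mod 19).
    Then x = 750 + 1224·9 = 11766, valid modulo lcm(1224, 19) = 23256: x ≡ 11766 (mod 23256).
Verify against each original: 11766 mod 8 = 6, 11766 mod 9 = 3, 11766 mod 17 = 2, 11766 mod 19 = 5.

x ≡ 11766 (mod 23256).


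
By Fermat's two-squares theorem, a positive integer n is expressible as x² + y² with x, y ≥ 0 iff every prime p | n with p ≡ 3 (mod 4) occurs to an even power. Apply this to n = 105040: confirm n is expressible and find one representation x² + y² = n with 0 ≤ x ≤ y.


Step 1: Factor n = 105040 = 2^4 · 5 · 13 · 101.
Step 2: Check the mod-4 condition on each prime factor: 2 = 2 (special); 5 ≡ 1 (mod 4), exponent 1; 13 ≡ 1 (mod 4), exponent 1; 101 ≡ 1 (mod 4), exponent 1.
All primes ≡ 3 (mod 4) appear to even exponent (or don't appear), so by the two-squares theorem n IS expressible as a sum of two squares.
Step 3: Build a representation. Group n = k² · m with k = 4 and m = 5 · 13 · 101 = 6565 (a product of primes ≡ 1 (mod 4)); a representation of m scales to one of n via (k·x)² + (k·y)² = k²(x² + y²). Each prime p ≡ 1 (mod 4) is itself a sum of two squares; find a² by testing p − a² for a perfect square:
  5: 5 − 1² = 4 = 2² ⇒ 5 = 1² + 2².
  13: 13 − 1² = 12, 13 − 2² = 9 = 3² ⇒ 13 = 2² + 3².
  101: 101 − 1² = 100 = 10² ⇒ 101 = 1² + 10².
  Combine using the Brahmagupta–Fibonacci identity (a² + b²)(c² + d²) = (ac − bd)² + (ad + bc)² = (ac + bd)² + (ad − bc)²:
  5 · 13 = 65: from (1² + 2²)(2² + 3²), take (1·2 − 2·3, 1·3 + 2·2) = (2 − 6, 3 + 4) = (-4, 7); dropping signs (only squares matter) gives (4, 7); check 4² + 7² = 16 + 49 = 65 ✓.
  65 · 101 = 6565: from (4² + 7²)(1² + 10²), take (4·1 − 7·10, 4·10 + 7·1) = (4 − 70, 40 + 7) = (-66, 47); dropping signs (only squares matter) gives (66, 47); check 66² + 47² = 4356 + 2209 = 6565 ✓.
  Scale by k = 4: (4·66, 4·47) = (264, 188).
Step 4: Order so x ≤ y and verify: 188² + 264² = 35344 + 69696 = 105040 = n. ✓

n = 105040 = 188² + 264² (one valid representation with x ≤ y).


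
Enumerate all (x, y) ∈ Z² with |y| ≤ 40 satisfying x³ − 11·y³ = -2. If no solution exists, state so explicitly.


The equation is x³ - 11y³ = -2. For fixed y, x³ = 11·y³ − 2, so a solution requires the RHS to be a perfect cube.
Strategy: iterate y from -40 to 40, compute RHS = 11·y³ − 2, and check whether it is a (positive or negative) perfect cube.
Check small values of y:
  y = 0: RHS = -2 is not a perfect cube.
  y = 1: RHS = 9 is not a perfect cube.
  y = -1: RHS = -13 is not a perfect cube.
  y = 2: RHS = 86 is not a perfect cube.
  y = -2: RHS = -90 is not a perfect cube.
  y = 3: RHS = 295 is not a perfect cube.
  y = -3: RHS = -299 is not a perfect cube.
Continuing the search up to |y| = 40 finds no solutions either.
No (x, y) in the scanned range satisfies the equation.

No integer solutions with |y| ≤ 40.


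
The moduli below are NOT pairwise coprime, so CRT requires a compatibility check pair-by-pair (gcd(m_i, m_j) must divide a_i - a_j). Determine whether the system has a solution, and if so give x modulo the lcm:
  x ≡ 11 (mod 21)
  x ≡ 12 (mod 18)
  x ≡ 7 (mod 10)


Moduli 21, 18, 10 are not pairwise coprime, so CRT works modulo lcm(m_i) when all pairwise compatibility conditions hold.
Pairwise compatibility: gcd(m_i, m_j) must divide a_i - a_j for every pair.
Merge one congruence at a time:
  Start: x ≡ 11 (mod 21).
  Combine with x ≡ 12 (mod 18): gcd(21, 18) = 3, and 12 - 11 = 1 is NOT divisible by 3.
    ⇒ system is inconsistent (no integer solution).

No solution (the system is inconsistent).


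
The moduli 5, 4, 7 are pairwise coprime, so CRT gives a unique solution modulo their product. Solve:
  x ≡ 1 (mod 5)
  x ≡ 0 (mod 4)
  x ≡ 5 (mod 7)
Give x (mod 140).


Moduli 5, 4, 7 are pairwise coprime; by CRT there is a unique solution modulo M = 5 · 4 · 7 = 140.
Solve pairwise, accumulating the modulus:
  Start with x ≡ 1 (mod 5).
  Combine with x ≡ 0 (mod 4): since gcd(5, 4) = 1, we get a unique residue mod 20.
    Write x = 1 + 5·t and substitute into x ≡ 0 (mod 4): 5·t ≡ 0 − 1 = -1 (mod 4).
    Reduce coefficients mod 4: 1·t ≡ 3 (mod 4).
    So t ≡ 3 (mod 4).
    Then x = 1 + 5·3 = 16, valid modulo lcm(5, 4) = 20: x ≡ 16 (mod 20).
  Combine with x ≡ 5 (mod 7): since gcd(20, 7) = 1, we get a unique residue mod 140.
    Write x = 16 + 20·t and substitute into x ≡ 5 (mod 7): 20·t ≡ 5 − 16 = -11 (mod 7).
    Reduce coefficients mod 7: 6·t ≡ 3 (mod 7).
    The inverse of 6 mod 7 is 6 (since 6·6 = 36 = 5·7 + 1), so t ≡ 6·3 = 18 ≡ 4 (mod 7).
    Then x = 16 + 20·4 = 96, valid modulo lcm(20, 7) = 140: x ≡ 96 (mod 140).
Verify: 96 mod 5 = 1 ✓, 96 mod 4 = 0 ✓, 96 mod 7 = 5 ✓.

x ≡ 96 (mod 140).


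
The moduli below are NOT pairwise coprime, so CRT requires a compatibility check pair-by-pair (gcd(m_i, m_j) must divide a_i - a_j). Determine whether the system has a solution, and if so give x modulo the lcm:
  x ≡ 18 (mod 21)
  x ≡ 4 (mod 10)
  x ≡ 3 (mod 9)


Moduli 21, 10, 9 are not pairwise coprime, so CRT works modulo lcm(m_i) when all pairwise compatibility conditions hold.
Pairwise compatibility: gcd(m_i, m_j) must divide a_i - a_j for every pair.
Merge one congruence at a time:
  Start: x ≡ 18 (mod 21).
  Combine with x ≡ 4 (mod 10): gcd(21, 10) = 1; 4 - 18 = -14, which IS divisible by 1, so compatible.
    Write x = 18 + 21·t and substitute into x ≡ 4 (mod 10): 21·t ≡ 4 − 18 = -14 (mod 10).
    Reduce coefficients mod 10: 1·t ≡ 6 (mod 10).
    So t ≡ 6 (mod 10).
    Then x = 18 + 21·6 = 144, valid modulo lcm(21, 10) = 210: x ≡ 144 (mod 210).
  Combine with x ≡ 3 (mod 9): gcd(210, 9) = 3; 3 - 144 = -141, which IS divisible by 3, so compatible.
    Write x = 144 + 210·t and substitute into x ≡ 3 (mod 9): 210·t ≡ 3 − 144 = -141 (mod 9).
    Divide the congruence (and modulus) by g = 3: 70·t ≡ -47 (mod 3).
    Reduce coefficients mod 3: 1·t ≡ 1 (mod 3).
    So t ≡ 1 (mod 3).
    Then x = 144 + 210·1 = 354, valid modulo lcm(210, 9) = 630: x ≡ 354 (mod 630).
Verify: 354 mod 21 = 18, 354 mod 10 = 4, 354 mod 9 = 3.

x ≡ 354 (mod 630).


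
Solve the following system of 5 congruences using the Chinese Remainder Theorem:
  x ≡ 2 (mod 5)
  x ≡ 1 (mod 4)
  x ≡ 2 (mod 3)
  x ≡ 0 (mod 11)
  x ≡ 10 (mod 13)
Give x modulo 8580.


Product of moduli M = 5 · 4 · 3 · 11 · 13 = 8580.
Merge one congruence at a time:
  Start: x ≡ 2 (mod 5).
  Combine with x ≡ 1 (mod 4); new modulus lcm = 20.
    Write x = 2 + 5·t and substitute into x ≡ 1 (mod 4): 5·t ≡ 1 − 2 = -1 (mod 4).
    Reduce coefficients mod 4: 1·t ≡ 3 (mod 4).
    So t ≡ 3 (mod 4).
    Then x = 2 + 5·3 = 17, valid modulo lcm(5, 4) = 20: x ≡ 17 (mod 20).
  Combine with x ≡ 2 (mod 3); new modulus lcm = 60.
    Write x = 17 + 20·t and substitute into x ≡ 2 (mod 3): 20·t ≡ 2 − 17 = -15 (mod 3).
    Reduce coefficients mod 3: 2·t ≡ 0 (mod 3).
    The inverse of 2 mod 3 is 2 (since 2·2 = 4 = 1·3 + 1), so t ≡ 2·0 = 0 ≡ 0 (mod 3).
    Then x = 17 + 20·0 = 17, valid modulo lcm(20, 3) = 60: x ≡ 17 (mod 60).
  Combine with x ≡ 0 (mod 11); new modulus lcm = 660.
    Write x = 17 + 60·t and substitute into x ≡ 0 (mod 11): 60·t ≡ 0 − 17 = -17 (mod 11).
    Reduce coefficients mod 11: 5·t ≡ 5 (mod 11).
    The inverse of 5 mod 11 is 9 (since 5·9 = 45 = 4·11 + 1), so t ≡ 9·5 = 45 ≡ 1 (mod 11).
    Then x = 17 + 60·1 = 77, valid modulo lcm(60, 11) = 660: x ≡ 77 (mod 660).
  Combine with x ≡ 10 (mod 13); new modulus lcm = 8580.
    Write x = 77 + 660·t and substitute into x ≡ 10 (mod 13): 660·t ≡ 10 − 77 = -67 (mod 13).
    Reduce coefficients mod 13: 10·t ≡ 11 (mod 13).
    The inverse of 10 mod 13 is 4 (since 10·4 = 40 = 3·13 + 1), so t ≡ 4·11 = 44 ≡ 5 (mod 13).
    Then x = 77 + 660·5 = 3377, valid modulo lcm(660, 13) = 8580: x ≡ 3377 (mod 8580).
Verify against each original: 3377 mod 5 = 2, 3377 mod 4 = 1, 3377 mod 3 = 2, 3377 mod 11 = 0, 3377 mod 13 = 10.

x ≡ 3377 (mod 8580).


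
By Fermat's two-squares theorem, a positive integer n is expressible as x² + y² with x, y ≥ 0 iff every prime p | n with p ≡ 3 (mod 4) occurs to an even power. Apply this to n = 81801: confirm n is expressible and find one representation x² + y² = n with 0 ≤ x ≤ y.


Step 1: Factor n = 81801 = 3^2 · 61 · 149.
Step 2: Check the mod-4 condition on each prime factor: 3 ≡ 3 (mod 4), exponent 2 (must be even); 61 ≡ 1 (mod 4), exponent 1; 149 ≡ 1 (mod 4), exponent 1.
All primes ≡ 3 (mod 4) appear to even exponent (or don't appear), so by the two-squares theorem n IS expressible as a sum of two squares.
Step 3: Build a representation. Group n = k² · m with k = 3 and m = 61 · 149 = 9089 (a product of primes ≡ 1 (mod 4)); a representation of m scales to one of n via (k·x)² + (k·y)² = k²(x² + y²). Each prime p ≡ 1 (mod 4) is itself a sum of two squares; find a² by testing p − a² for a perfect square:
  61: 61 − 1² = 60, 61 − 2² = 57, 61 − 3² = 52, 61 − 4² = 45, 61 − 5² = 36 = 6² ⇒ 61 = 5² + 6².
  149: 149 − 1² = 148, 149 − 2² = 145, 149 − 3² = 140, 149 − 4² = 133, 149 − 5² = 124, 149 − 6² = 113, 149 − 7² = 100 = 10² ⇒ 149 = 7² + 10².
  Combine using the Brahmagupta–Fibonacci identity (a² + b²)(c² + d²) = (ac − bd)² + (ad + bc)² = (ac + bd)² + (ad − bc)²:
  61 · 149 = 9089: from (5² + 6²)(7² + 10²), take (5·7 − 6·10, 5·10 + 6·7) = (35 − 60, 50 + 42) = (-25, 92); dropping signs (only squares matter) gives (25, 92); check 25² + 92² = 625 + 8464 = 9089 ✓.
  Scale by k = 3: (3·25, 3·92) = (75, 276).
Step 4: Order so x ≤ y and verify: 75² + 276² = 5625 + 76176 = 81801 = n. ✓

n = 81801 = 75² + 276² (one valid representation with x ≤ y).


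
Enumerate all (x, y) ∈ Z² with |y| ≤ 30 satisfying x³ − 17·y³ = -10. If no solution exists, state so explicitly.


The equation is x³ - 17y³ = -10. For fixed y, x³ = 17·y³ − 10, so a solution requires the RHS to be a perfect cube.
Strategy: iterate y from -30 to 30, compute RHS = 17·y³ − 10, and check whether it is a (positive or negative) perfect cube.
Check small values of y:
  y = 0: RHS = -10 is not a perfect cube.
  y = 1: RHS = 7 is not a perfect cube.
  y = -1: RHS = -27 = (-3)³ ⇒ x = -3 works.
  y = 2: RHS = 126 is not a perfect cube.
  y = -2: RHS = -146 is not a perfect cube.
  y = 3: RHS = 449 is not a perfect cube.
  y = -3: RHS = -469 is not a perfect cube.
Continuing the search up to |y| = 30 finds no further solutions beyond those listed.
Collected solutions: (-3, -1).

Solutions (with |y| ≤ 30): (-3, -1).


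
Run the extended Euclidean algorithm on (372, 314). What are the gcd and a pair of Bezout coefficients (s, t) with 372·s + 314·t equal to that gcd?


Euclidean algorithm on (372, 314) — divide until remainder is 0:
  372 = 1 · 314 + 58
  314 = 5 · 58 + 24
  58 = 2 · 24 + 10
  24 = 2 · 10 + 4
  10 = 2 · 4 + 2
  4 = 2 · 2 + 0
gcd(372, 314) = 2.
Track Bezout coefficients alongside the remainders: start with r₀ = 372 = a·1 + b·0 (s = 1, t = 0) and r₁ = 314 = a·0 + b·1 (s = 0, t = 1); each new remainder r_{k+1} = r_{k-1} − q_k·r_k inherits s_{k+1} = s_{k-1} − q_k·s_k, t_{k+1} = t_{k-1} − q_k·t_k, so r_k = a·s_k + b·t_k at every step:
  q = 1: r = 58, s = 1 − 1·0 = 1, t = 0 − 1·1 = -1  (check: 372·1 + 314·(-1) = 58)
  q = 5: r = 24, s = 0 − 5·1 = -5, t = 1 − 5·(-1) = 6  (check: 372·(-5) + 314·6 = 24)
  q = 2: r = 10, s = 1 − 2·(-5) = 11, t = -1 − 2·6 = -13  (check: 372·11 + 314·(-13) = 10)
  q = 2: r = 4, s = -5 − 2·11 = -27, t = 6 − 2·(-13) = 32  (check: 372·(-27) + 314·32 = 4)
  q = 2: r = 2, s = 11 − 2·(-27) = 65, t = -13 − 2·32 = -77  (check: 372·65 + 314·(-77) = 2)
The row with r = 2 (the gcd) gives the Bezout coefficients s = 65, t = -77.
Result: 372 · (65) + 314 · (-77) = 2.

gcd(372, 314) = 2; s = 65, t = -77 (check: 372·65 + 314·(-77) = 2).


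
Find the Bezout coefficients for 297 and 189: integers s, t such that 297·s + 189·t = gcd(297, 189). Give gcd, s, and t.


Euclidean algorithm on (297, 189) — divide until remainder is 0:
  297 = 1 · 189 + 108
  189 = 1 · 108 + 81
  108 = 1 · 81 + 27
  81 = 3 · 27 + 0
gcd(297, 189) = 27.
Track Bezout coefficients alongside the remainders: start with r₀ = 297 = a·1 + b·0 (s = 1, t = 0) and r₁ = 189 = a·0 + b·1 (s = 0, t = 1); each new remainder r_{k+1} = r_{k-1} − q_k·r_k inherits s_{k+1} = s_{k-1} − q_k·s_k, t_{k+1} = t_{k-1} − q_k·t_k, so r_k = a·s_k + b·t_k at every step:
  q = 1: r = 108, s = 1 − 1·0 = 1, t = 0 − 1·1 = -1  (check: 297·1 + 189·(-1) = 108)
  q = 1: r = 81, s = 0 − 1·1 = -1, t = 1 − 1·(-1) = 2  (check: 297·(-1) + 189·2 = 81)
  q = 1: r = 27, s = 1 − 1·(-1) = 2, t = -1 − 1·2 = -3  (check: 297·2 + 189·(-3) = 27)
The row with r = 27 (the gcd) gives the Bezout coefficients s = 2, t = -3.
Result: 297 · (2) + 189 · (-3) = 27.

gcd(297, 189) = 27; s = 2, t = -3 (check: 297·2 + 189·(-3) = 27).


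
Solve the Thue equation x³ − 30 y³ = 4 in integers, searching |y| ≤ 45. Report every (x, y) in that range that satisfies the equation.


The equation is x³ - 30y³ = 4. For fixed y, x³ = 30·y³ + 4, so a solution requires the RHS to be a perfect cube.
Strategy: iterate y from -45 to 45, compute RHS = 30·y³ + 4, and check whether it is a (positive or negative) perfect cube.
Check small values of y:
  y = 0: RHS = 4 is not a perfect cube.
  y = 1: RHS = 34 is not a perfect cube.
  y = -1: RHS = -26 is not a perfect cube.
  y = 2: RHS = 244 is not a perfect cube.
  y = -2: RHS = -236 is not a perfect cube.
  y = 3: RHS = 814 is not a perfect cube.
  y = -3: RHS = -806 is not a perfect cube.
Continuing the search up to |y| = 45 finds no solutions either.
No (x, y) in the scanned range satisfies the equation.

No integer solutions with |y| ≤ 45.


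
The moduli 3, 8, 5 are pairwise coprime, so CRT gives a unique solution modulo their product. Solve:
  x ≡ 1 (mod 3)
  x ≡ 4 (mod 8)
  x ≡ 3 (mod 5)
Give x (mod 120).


Moduli 3, 8, 5 are pairwise coprime; by CRT there is a unique solution modulo M = 3 · 8 · 5 = 120.
Solve pairwise, accumulating the modulus:
  Start with x ≡ 1 (mod 3).
  Combine with x ≡ 4 (mod 8): since gcd(3, 8) = 1, we get a unique residue mod 24.
    Write x = 1 + 3·t and substitute into x ≡ 4 (mod 8): 3·t ≡ 4 − 1 = 3 (mod 8).
    The inverse of 3 mod 8 is 3 (since 3·3 = 9 = 1·8 + 1), so t ≡ 3·3 = 9 ≡ 1 (mod 8).
    Then x = 1 + 3·1 = 4, valid modulo lcm(3, 8) = 24: x ≡ 4 (mod 24).
  Combine with x ≡ 3 (mod 5): since gcd(24, 5) = 1, we get a unique residue mod 120.
    Write x = 4 + 24·t and substitute into x ≡ 3 (mod 5): 24·t ≡ 3 − 4 = -1 (mod 5).
    Reduce coefficients mod 5: 4·t ≡ 4 (mod 5).
    The inverse of 4 mod 5 is 4 (since 4·4 = 16 = 3·5 + 1), so t ≡ 4·4 = 16 ≡ 1 (mod 5).
    Then x = 4 + 24·1 = 28, valid modulo lcm(24, 5) = 120: x ≡ 28 (mod 120).
Verify: 28 mod 3 = 1 ✓, 28 mod 8 = 4 ✓, 28 mod 5 = 3 ✓.

x ≡ 28 (mod 120).


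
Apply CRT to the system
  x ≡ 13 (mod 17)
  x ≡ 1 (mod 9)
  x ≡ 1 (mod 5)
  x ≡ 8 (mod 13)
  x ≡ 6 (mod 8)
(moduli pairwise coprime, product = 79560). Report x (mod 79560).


Product of moduli M = 17 · 9 · 5 · 13 · 8 = 79560.
Merge one congruence at a time:
  Start: x ≡ 13 (mod 17).
  Combine with x ≡ 1 (mod 9); new modulus lcm = 153.
    Write x = 13 + 17·t and substitute into x ≡ 1 (mod 9): 17·t ≡ 1 − 13 = -12 (mod 9).
    Reduce coefficients mod 9: 8·t ≡ 6 (mod 9).
    The inverse of 8 mod 9 is 8 (since 8·8 = 64 = 7·9 + 1), so t ≡ 8·6 = 48 ≡ 3 (mod 9).
    Then x = 13 + 17·3 = 64, valid modulo lcm(17, 9) = 153: x ≡ 64 (mod 153).
  Combine with x ≡ 1 (mod 5); new modulus lcm = 765.
    Write x = 64 + 153·t and substitute into x ≡ 1 (mod 5): 153·t ≡ 1 − 64 = -63 (mod 5).
    Reduce coefficients mod 5: 3·t ≡ 2 (mod 5).
    The inverse of 3 mod 5 is 2 (since 3·2 = 6 = 1·5 + 1), so t ≡ 2·2 = 4 ≡ 4 (mod 5).
    Then x = 64 + 153·4 = 676, valid modulo lcm(153, 5) = 765: x ≡ 676 (mod 765).
  Combine with x ≡ 8 (mod 13); new modulus lcm = 9945.
    Write x = 676 + 765·t and substitute into x ≡ 8 (mod 13): 765·t ≡ 8 − 676 = -668 (mod 13).
    Reduce coefficients mod 13: 11·t ≡ 8 (mod 13).
    The inverse of 11 mod 13 is 6 (since 11·6 = 66 = 5·13 + 1), so t ≡ 6·8 = 48 ≡ 9 (mod 13).
    Then x = 676 + 765·9 = 7561, valid modulo lcm(765, 13) = 9945: x ≡ 7561 (mod 9945).
  Combine with x ≡ 6 (mod 8); new modulus lcm = 79560.
    Write x = 7561 + 9945·t and substitute into x ≡ 6 (mod 8): 9945·t ≡ 6 − 7561 = -7555 (mod 8).
    Reduce coefficients mod 8: 1·t ≡ 5 (mod 8).
    So t ≡ 5 (mod 8).
    Then x = 7561 + 9945·5 = 57286, valid modulo lcm(9945, 8) = 79560: x ≡ 57286 (mod 79560).
Verify against each original: 57286 mod 17 = 13, 57286 mod 9 = 1, 57286 mod 5 = 1, 57286 mod 13 = 8, 57286 mod 8 = 6.

x ≡ 57286 (mod 79560).


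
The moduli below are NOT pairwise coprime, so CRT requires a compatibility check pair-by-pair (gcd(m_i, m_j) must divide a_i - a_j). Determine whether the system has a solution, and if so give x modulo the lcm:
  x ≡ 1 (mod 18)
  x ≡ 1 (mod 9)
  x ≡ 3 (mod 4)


Moduli 18, 9, 4 are not pairwise coprime, so CRT works modulo lcm(m_i) when all pairwise compatibility conditions hold.
Pairwise compatibility: gcd(m_i, m_j) must divide a_i - a_j for every pair.
Merge one congruence at a time:
  Start: x ≡ 1 (mod 18).
  Combine with x ≡ 1 (mod 9): gcd(18, 9) = 9; 1 - 1 = 0, which IS divisible by 9, so compatible.
    Write x = 1 + 18·t and substitute into x ≡ 1 (mod 9): 18·t ≡ 1 − 1 = 0 (mod 9).
    Divide the congruence (and modulus) by g = 9: 2·t ≡ 0 (mod 1).
    Modulo 1 every t works; take t = 0.
    Then x = 1 + 18·0 = 1, valid modulo lcm(18, 9) = 18: x ≡ 1 (mod 18).
  Combine with x ≡ 3 (mod 4): gcd(18, 4) = 2; 3 - 1 = 2, which IS divisible by 2, so compatible.
    Write x = 1 + 18·t and substitute into x ≡ 3 (mod 4): 18·t ≡ 3 − 1 = 2 (mod 4).
    Divide the congruence (and modulus) by g = 2: 9·t ≡ 1 (mod 2).
    Reduce coefficients mod 2: 1·t ≡ 1 (mod 2).
    So t ≡ 1 (mod 2).
    Then x = 1 + 18·1 = 19, valid modulo lcm(18, 4) = 36: x ≡ 19 (mod 36).
Verify: 19 mod 18 = 1, 19 mod 9 = 1, 19 mod 4 = 3.

x ≡ 19 (mod 36).


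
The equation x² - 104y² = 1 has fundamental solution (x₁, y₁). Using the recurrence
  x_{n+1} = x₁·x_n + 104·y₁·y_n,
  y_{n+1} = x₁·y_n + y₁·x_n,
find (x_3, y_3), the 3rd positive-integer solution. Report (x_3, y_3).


Step 1: Find the fundamental solution (x₁, y₁) of x² - 104y² = 1.
  Expand √104 as a continued fraction. a₀ = ⌊√104⌋ = 10; iterate m_{k+1} = d_k·a_k − m_k, d_{k+1} = (104 − m_{k+1}²)/d_k, a_{k+1} = ⌊(a₀ + m_{k+1})/d_{k+1}⌋ (starting m₀ = 0, d₀ = 1), with convergents p_k = a_k·p_{k-1} + p_{k-2}, q_k = a_k·q_{k-1} + q_{k-2} (p₋₁ = 1, q₋₁ = 0):
  k = 0: a₀ = 10; p₀/q₀ = 10/1; p₀² − 104·q₀² = 100 − 104 = -4.
  k = 1: m = 10, d = 4, a = ⌊(10 + 10)/4⌋ = 5; p/q = (5·10 + 1)/(5·1 + 0) = 51/5; p² − 104·q² = 2601 − 2600 = 1.
  The first convergent with p² − 104·q² = 1 gives the fundamental solution (x₁, y₁) = (51, 5).
Step 2: Apply the recurrence (x_{n+1}, y_{n+1}) = (x₁x_n + 104y₁y_n, x₁y_n + y₁x_n) repeatedly.
  From (x_1, y_1) = (51, 5): x_2 = 51·51 + 104·5·5 = 5201; y_2 = 51·5 + 5·51 = 510.
  From (x_2, y_2) = (5201, 510): x_3 = 51·5201 + 104·5·510 = 530451; y_3 = 51·510 + 5·5201 = 52015.
Step 3: Verify x_3² - 104·y_3² = 281378263401 - 281378263400 = 1 (should be 1). ✓

(x_1, y_1) = (51, 5); (x_3, y_3) = (530451, 52015).


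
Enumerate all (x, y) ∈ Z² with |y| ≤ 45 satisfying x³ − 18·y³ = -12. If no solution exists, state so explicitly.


The equation is x³ - 18y³ = -12. For fixed y, x³ = 18·y³ − 12, so a solution requires the RHS to be a perfect cube.
Strategy: iterate y from -45 to 45, compute RHS = 18·y³ − 12, and check whether it is a (positive or negative) perfect cube.
Check small values of y:
  y = 0: RHS = -12 is not a perfect cube.
  y = 1: RHS = 6 is not a perfect cube.
  y = -1: RHS = -30 is not a perfect cube.
  y = 2: RHS = 132 is not a perfect cube.
  y = -2: RHS = -156 is not a perfect cube.
  y = 3: RHS = 474 is not a perfect cube.
  y = -3: RHS = -498 is not a perfect cube.
Continuing the search up to |y| = 45 finds no solutions either.
No (x, y) in the scanned range satisfies the equation.

No integer solutions with |y| ≤ 45.


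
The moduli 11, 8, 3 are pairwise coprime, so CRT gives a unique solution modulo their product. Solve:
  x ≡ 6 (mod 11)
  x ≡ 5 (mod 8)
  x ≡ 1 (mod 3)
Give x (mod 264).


Moduli 11, 8, 3 are pairwise coprime; by CRT there is a unique solution modulo M = 11 · 8 · 3 = 264.
Solve pairwise, accumulating the modulus:
  Start with x ≡ 6 (mod 11).
  Combine with x ≡ 5 (mod 8): since gcd(11, 8) = 1, we get a unique residue mod 88.
    Write x = 6 + 11·t and substitute into x ≡ 5 (mod 8): 11·t ≡ 5 − 6 = -1 (mod 8).
    Reduce coefficients mod 8: 3·t ≡ 7 (mod 8).
    The inverse of 3 mod 8 is 3 (since 3·3 = 9 = 1·8 + 1), so t ≡ 3·7 = 21 ≡ 5 (mod 8).
    Then x = 6 + 11·5 = 61, valid modulo lcm(11, 8) = 88: x ≡ 61 (mod 88).
  Combine with x ≡ 1 (mod 3): since gcd(88, 3) = 1, we get a unique residue mod 264.
    Write x = 61 + 88·t and substitute into x ≡ 1 (mod 3): 88·t ≡ 1 − 61 = -60 (mod 3).
    Reduce coefficients mod 3: 1·t ≡ 0 (mod 3).
    So t ≡ 0 (mod 3).
    Then x = 61 + 88·0 = 61, valid modulo lcm(88, 3) = 264: x ≡ 61 (mod 264).
Verify: 61 mod 11 = 6 ✓, 61 mod 8 = 5 ✓, 61 mod 3 = 1 ✓.

x ≡ 61 (mod 264).


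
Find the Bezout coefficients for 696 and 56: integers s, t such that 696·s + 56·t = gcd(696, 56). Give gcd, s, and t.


Euclidean algorithm on (696, 56) — divide until remainder is 0:
  696 = 12 · 56 + 24
  56 = 2 · 24 + 8
  24 = 3 · 8 + 0
gcd(696, 56) = 8.
Track Bezout coefficients alongside the remainders: start with r₀ = 696 = a·1 + b·0 (s = 1, t = 0) and r₁ = 56 = a·0 + b·1 (s = 0, t = 1); each new remainder r_{k+1} = r_{k-1} − q_k·r_k inherits s_{k+1} = s_{k-1} − q_k·s_k, t_{k+1} = t_{k-1} − q_k·t_k, so r_k = a·s_k + b·t_k at every step:
  q = 12: r = 24, s = 1 − 12·0 = 1, t = 0 − 12·1 = -12  (check: 696·1 + 56·(-12) = 24)
  q = 2: r = 8, s = 0 − 2·1 = -2, t = 1 − 2·(-12) = 25  (check: 696·(-2) + 56·25 = 8)
The row with r = 8 (the gcd) gives the Bezout coefficients s = -2, t = 25.
Result: 696 · (-2) + 56 · (25) = 8.

gcd(696, 56) = 8; s = -2, t = 25 (check: 696·(-2) + 56·25 = 8).


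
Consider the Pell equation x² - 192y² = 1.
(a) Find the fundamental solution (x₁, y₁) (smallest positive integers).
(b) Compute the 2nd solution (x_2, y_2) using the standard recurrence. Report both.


Step 1: Find the fundamental solution (x₁, y₁) of x² - 192y² = 1.
  Expand √192 as a continued fraction. a₀ = ⌊√192⌋ = 13; iterate m_{k+1} = d_k·a_k − m_k, d_{k+1} = (192 − m_{k+1}²)/d_k, a_{k+1} = ⌊(a₀ + m_{k+1})/d_{k+1}⌋ (starting m₀ = 0, d₀ = 1), with convergents p_k = a_k·p_{k-1} + p_{k-2}, q_k = a_k·q_{k-1} + q_{k-2} (p₋₁ = 1, q₋₁ = 0):
  k = 0: a₀ = 13; p₀/q₀ = 13/1; p₀² − 192·q₀² = 169 − 192 = -23.
  k = 1: m = 13, d = 23, a = ⌊(13 + 13)/23⌋ = 1; p/q = (1·13 + 1)/(1·1 + 0) = 14/1; p² − 192·q² = 196 − 192 = 4.
  k = 2: m = 10, d = 4, a = ⌊(13 + 10)/4⌋ = 5; p/q = (5·14 + 13)/(5·1 + 1) = 83/6; p² − 192·q² = 6889 − 6912 = -23.
  k = 3: m = 10, d = 23, a = ⌊(13 + 10)/23⌋ = 1; p/q = (1·83 + 14)/(1·6 + 1) = 97/7; p² − 192·q² = 9409 − 9408 = 1.
  The first convergent with p² − 192·q² = 1 gives the fundamental solution (x₁, y₁) = (97, 7).
Step 2: Apply the recurrence (x_{n+1}, y_{n+1}) = (x₁x_n + 192y₁y_n, x₁y_n + y₁x_n) repeatedly.
  From (x_1, y_1) = (97, 7): x_2 = 97·97 + 192·7·7 = 18817; y_2 = 97·7 + 7·97 = 1358.
Step 3: Verify x_2² - 192·y_2² = 354079489 - 354079488 = 1 (should be 1). ✓

(x_1, y_1) = (97, 7); (x_2, y_2) = (18817, 1358).


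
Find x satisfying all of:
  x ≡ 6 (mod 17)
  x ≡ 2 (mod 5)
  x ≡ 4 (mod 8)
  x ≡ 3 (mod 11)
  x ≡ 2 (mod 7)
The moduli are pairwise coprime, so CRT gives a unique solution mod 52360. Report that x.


Product of moduli M = 17 · 5 · 8 · 11 · 7 = 52360.
Merge one congruence at a time:
  Start: x ≡ 6 (mod 17).
  Combine with x ≡ 2 (mod 5); new modulus lcm = 85.
    Write x = 6 + 17·t and substitute into x ≡ 2 (mod 5): 17·t ≡ 2 − 6 = -4 (mod 5).
    Reduce coefficients mod 5: 2·t ≡ 1 (mod 5).
    The inverse of 2 mod 5 is 3 (since 2·3 = 6 = 1·5 + 1), so t ≡ 3·1 = 3 ≡ 3 (mod 5).
    Then x = 6 + 17·3 = 57, valid modulo lcm(17, 5) = 85: x ≡ 57 (mod 85).
  Combine with x ≡ 4 (mod 8); new modulus lcm = 680.
    Write x = 57 + 85·t and substitute into x ≡ 4 (mod 8): 85·t ≡ 4 − 57 = -53 (mod 8).
    Reduce coefficients mod 8: 5·t ≡ 3 (mod 8).
    The inverse of 5 mod 8 is 5 (since 5·5 = 25 = 3·8 + 1), so t ≡ 5·3 = 15 ≡ 7 (mod 8).
    Then x = 57 + 85·7 = 652, valid modulo lcm(85, 8) = 680: x ≡ 652 (mod 680).
  Combine with x ≡ 3 (mod 11); new modulus lcm = 7480.
    Write x = 652 + 680·t and substitute into x ≡ 3 (mod 11): 680·t ≡ 3 − 652 = -649 (mod 11).
    Reduce coefficients mod 11: 9·t ≡ 0 (mod 11).
    The inverse of 9 mod 11 is 5 (since 9·5 = 45 = 4·11 + 1), so t ≡ 5·0 = 0 ≡ 0 (mod 11).
    Then x = 652 + 680·0 = 652, valid modulo lcm(680, 11) = 7480: x ≡ 652 (mod 7480).
  Combine with x ≡ 2 (mod 7); new modulus lcm = 52360.
    Write x = 652 + 7480·t and substitute into x ≡ 2 (mod 7): 7480·t ≡ 2 − 652 = -650 (mod 7).
    Reduce coefficients mod 7: 4·t ≡ 1 (mod 7).
    The inverse of 4 mod 7 is 2 (since 4·2 = 8 = 1·7 + 1), so t ≡ 2·1 = 2 ≡ 2 (mod 7).
    Then x = 652 + 7480·2 = 15612, valid modulo lcm(7480, 7) = 52360: x ≡ 15612 (mod 52360).
Verify against each original: 15612 mod 17 = 6, 15612 mod 5 = 2, 15612 mod 8 = 4, 15612 mod 11 = 3, 15612 mod 7 = 2.

x ≡ 15612 (mod 52360).


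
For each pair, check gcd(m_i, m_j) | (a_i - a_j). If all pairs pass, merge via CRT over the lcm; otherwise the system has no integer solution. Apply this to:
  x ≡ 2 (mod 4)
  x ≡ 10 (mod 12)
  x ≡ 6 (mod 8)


Moduli 4, 12, 8 are not pairwise coprime, so CRT works modulo lcm(m_i) when all pairwise compatibility conditions hold.
Pairwise compatibility: gcd(m_i, m_j) must divide a_i - a_j for every pair.
Merge one congruence at a time:
  Start: x ≡ 2 (mod 4).
  Combine with x ≡ 10 (mod 12): gcd(4, 12) = 4; 10 - 2 = 8, which IS divisible by 4, so compatible.
    Write x = 2 + 4·t and substitute into x ≡ 10 (mod 12): 4·t ≡ 10 − 2 = 8 (mod 12).
    Divide the congruence (and modulus) by g = 4: 1·t ≡ 2 (mod 3).
    So t ≡ 2 (mod 3).
    Then x = 2 + 4·2 = 10, valid modulo lcm(4, 12) = 12: x ≡ 10 (mod 12).
  Combine with x ≡ 6 (mod 8): gcd(12, 8) = 4; 6 - 10 = -4, which IS divisible by 4, so compatible.
    Write x = 10 + 12·t and substitute into x ≡ 6 (mod 8): 12·t ≡ 6 − 10 = -4 (mod 8).
    Divide the congruence (and modulus) by g = 4: 3·t ≡ -1 (mod 2).
    Reduce coefficients mod 2: 1·t ≡ 1 (mod 2).
    So t ≡ 1 (mod 2).
    Then x = 10 + 12·1 = 22, valid modulo lcm(12, 8) = 24: x ≡ 22 (mod 24).
Verify: 22 mod 4 = 2, 22 mod 12 = 10, 22 mod 8 = 6.

x ≡ 22 (mod 24).


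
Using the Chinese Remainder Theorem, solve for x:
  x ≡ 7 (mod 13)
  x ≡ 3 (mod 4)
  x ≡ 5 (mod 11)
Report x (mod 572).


Moduli 13, 4, 11 are pairwise coprime; by CRT there is a unique solution modulo M = 13 · 4 · 11 = 572.
Solve pairwise, accumulating the modulus:
  Start with x ≡ 7 (mod 13).
  Combine with x ≡ 3 (mod 4): since gcd(13, 4) = 1, we get a unique residue mod 52.
    Write x = 7 + 13·t and substitute into x ≡ 3 (mod 4): 13·t ≡ 3 − 7 = -4 (mod 4).
    Reduce coefficients mod 4: 1·t ≡ 0 (mod 4).
    So t ≡ 0 (mod 4).
    Then x = 7 + 13·0 = 7, valid modulo lcm(13, 4) = 52: x ≡ 7 (mod 52).
  Combine with x ≡ 5 (mod 11): since gcd(52, 11) = 1, we get a unique residue mod 572.
    Write x = 7 + 52·t and substitute into x ≡ 5 (mod 11): 52·t ≡ 5 − 7 = -2 (mod 11).
    Reduce coefficients mod 11: 8·t ≡ 9 (mod 11).
    The inverse of 8 mod 11 is 7 (since 8·7 = 56 = 5·11 + 1), so t ≡ 7·9 = 63 ≡ 8 (mod 11).
    Then x = 7 + 52·8 = 423, valid modulo lcm(52, 11) = 572: x ≡ 423 (mod 572).
Verify: 423 mod 13 = 7 ✓, 423 mod 4 = 3 ✓, 423 mod 11 = 5 ✓.

x ≡ 423 (mod 572).
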